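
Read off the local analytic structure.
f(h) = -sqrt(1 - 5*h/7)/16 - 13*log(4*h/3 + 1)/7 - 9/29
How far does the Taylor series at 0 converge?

The radius of convergence is 3/4.

Branch term (-1/16)*sqrt(1 - h/(7/5)): its argument vanishes at h = 7/5, a square-root branch point, modulus 7/5.
Branch term (-13/7)*log(1 - h/(-3/4)): its argument vanishes at h = -3/4, a logarithmic branch point, modulus 3/4.
The radius of convergence is the smallest modulus among the singular points: 3/4.


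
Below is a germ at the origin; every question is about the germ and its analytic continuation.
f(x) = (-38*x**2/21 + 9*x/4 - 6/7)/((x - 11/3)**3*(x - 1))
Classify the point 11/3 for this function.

The denominator factor x - 11/3 vanishes at 11/3 and appears to the power 3; the numerator there equals -1829/108, nonzero, and no other factor vanishes.
Hence a pole whose order is the multiplicity, 3.

The point is a pole of order 3.


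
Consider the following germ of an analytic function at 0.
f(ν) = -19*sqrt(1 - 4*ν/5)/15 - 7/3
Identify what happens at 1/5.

The point is a regular point.

There is no denominator, hence no pole anywhere.
Branch term sqrt(1 - ν/(5/4)): argument at 1/5 is 21/25, nonzero, so 1/5 is not its branch point (a point on a principal cut is still regular for the continued germ).
So the germ continues analytically to 1/5.


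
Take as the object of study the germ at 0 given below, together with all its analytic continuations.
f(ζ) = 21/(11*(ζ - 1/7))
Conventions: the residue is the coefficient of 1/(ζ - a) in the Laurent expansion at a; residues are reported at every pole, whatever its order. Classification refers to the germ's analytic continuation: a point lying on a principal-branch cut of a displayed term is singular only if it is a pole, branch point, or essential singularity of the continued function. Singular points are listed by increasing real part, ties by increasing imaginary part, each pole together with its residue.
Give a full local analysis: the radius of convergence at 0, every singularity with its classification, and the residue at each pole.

Denominator factor (ζ - 1/7): pole of order 1 at 1/7, modulus 1/7.
The radius of convergence is the smallest modulus among the singular points: 1/7.
At the order-1 pole 1/7 set g(ζ) = (ζ - (1/7))*f(ζ) = 21/11.
Simple pole: residue = g(a) at a = 1/7, which is 21/11.

Radius of convergence at 0: 1/7.
At 1/7: a pole of order 1; residue 21/11.


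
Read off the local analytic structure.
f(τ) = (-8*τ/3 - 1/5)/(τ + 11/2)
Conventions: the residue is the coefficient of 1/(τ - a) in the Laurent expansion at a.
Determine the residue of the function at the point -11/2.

At the order-1 pole -11/2 set g(τ) = (τ - (-11/2))*f(τ) = -8*τ/3 - 1/5.
Simple pole: residue = g(a) at a = -11/2, which is 217/15.

The residue is 217/15.


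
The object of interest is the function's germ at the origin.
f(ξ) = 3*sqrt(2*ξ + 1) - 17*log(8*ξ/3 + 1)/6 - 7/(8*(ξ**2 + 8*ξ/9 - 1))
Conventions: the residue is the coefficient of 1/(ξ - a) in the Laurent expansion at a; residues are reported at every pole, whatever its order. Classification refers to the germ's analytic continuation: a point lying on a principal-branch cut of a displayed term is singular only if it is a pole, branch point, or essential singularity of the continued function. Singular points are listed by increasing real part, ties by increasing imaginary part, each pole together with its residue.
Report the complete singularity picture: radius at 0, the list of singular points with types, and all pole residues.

Denominator factor (ξ**2 + 8*ξ/9 - 1): discriminant 388/81, real irrational roots -4/9 + (1/9)*sqrt(97) and -4/9 - (1/9)*sqrt(97); poles of order 1, moduli -4/9 + (1/9)*sqrt(97) and 4/9 + (1/9)*sqrt(97).
Branch term (3)*sqrt(1 - ξ/(-1/2)): its argument vanishes at ξ = -1/2, a square-root branch point, modulus 1/2.
Branch term (-17/6)*log(1 - ξ/(-3/8)): its argument vanishes at ξ = -3/8, a logarithmic branch point, modulus 3/8.
The radius of convergence is the smallest modulus among the singular points: 3/8.
The branch terms are analytic at -4/9 - (1/9)*sqrt(97) and contribute nothing to the residue; only the rational part matters.
The factor ξ**2 + 8*ξ/9 - 1 splits as (ξ - a)(ξ - a') with a = -4/9 - (1/9)*sqrt(97), a' = -4/9 + (1/9)*sqrt(97). At the order-1 pole a set g(ξ) = (ξ - a)*(rational part) = [-7/8] / (ξ - a').
Simple pole: residue = g(a) at a = -4/9 - (1/9)*sqrt(97), which is (63/1552)*sqrt(97).
The branch terms are analytic at -4/9 + (1/9)*sqrt(97) and contribute nothing to the residue; only the rational part matters.
The factor ξ**2 + 8*ξ/9 - 1 splits as (ξ - a)(ξ - a') with a = -4/9 + (1/9)*sqrt(97), a' = -4/9 - (1/9)*sqrt(97). At the order-1 pole a set g(ξ) = (ξ - a)*(rational part) = [-7/8] / (ξ - a').
Simple pole: residue = g(a) at a = -4/9 + (1/9)*sqrt(97), which is -(63/1552)*sqrt(97).
List the singular points by increasing real part (a conjugate pair: the negative imaginary part first).

Radius of convergence at 0: 3/8.
At -4/9 - (1/9)*sqrt(97): a pole of order 1; residue (63/1552)*sqrt(97).
At -1/2: an algebraic (square-root) branch point.
At -3/8: a logarithmic branch point.
At -4/9 + (1/9)*sqrt(97): a pole of order 1; residue -(63/1552)*sqrt(97).


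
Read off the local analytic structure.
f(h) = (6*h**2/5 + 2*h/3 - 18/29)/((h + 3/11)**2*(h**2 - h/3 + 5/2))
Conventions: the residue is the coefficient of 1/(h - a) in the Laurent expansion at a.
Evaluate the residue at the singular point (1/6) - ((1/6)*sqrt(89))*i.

The residue is (261118/6240375) + ((776819032/16106407875)*sqrt(89))*i.


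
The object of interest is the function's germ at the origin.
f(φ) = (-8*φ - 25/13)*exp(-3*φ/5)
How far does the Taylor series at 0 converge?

The factor exp(-3*φ/5) is entire and contributes no finite singular point.
The polynomial part has no poles.
No finite singular points: the Taylor series at 0 converges everywhere.

The radius of convergence is infinite.


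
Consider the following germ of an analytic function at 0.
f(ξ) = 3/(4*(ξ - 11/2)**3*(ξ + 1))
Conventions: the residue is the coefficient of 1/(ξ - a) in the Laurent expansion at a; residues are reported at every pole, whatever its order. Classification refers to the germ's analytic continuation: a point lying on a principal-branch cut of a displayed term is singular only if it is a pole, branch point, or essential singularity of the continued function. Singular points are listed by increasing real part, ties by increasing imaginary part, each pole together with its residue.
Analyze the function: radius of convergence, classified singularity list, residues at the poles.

Radius of convergence at 0: 1.
At -1: a pole of order 1; residue -6/2197.
At 11/2: a pole of order 3; residue 6/2197.

Denominator factor (ξ + 1): pole of order 1 at -1, modulus 1.
Denominator factor (ξ - 11/2)^3: pole of order 3 at 11/2, modulus 11/2.
The radius of convergence is the smallest modulus among the singular points: 1.
At the order-1 pole -1 set g(ξ) = (ξ - (-1))*f(ξ) = 3/(4*(ξ - 11/2)**3).
Simple pole: residue = g(a) at a = -1, which is -6/2197.
At the order-3 pole 11/2 set g(ξ) = (ξ - (11/2))^3*f(ξ) = 3/(4*(ξ + 1)).
Order-3 pole: residue = g''(a)/2; g''(11/2) = 12/2197, so the residue is 6/2197.
List the singular points by increasing real part (a conjugate pair: the negative imaginary part first).


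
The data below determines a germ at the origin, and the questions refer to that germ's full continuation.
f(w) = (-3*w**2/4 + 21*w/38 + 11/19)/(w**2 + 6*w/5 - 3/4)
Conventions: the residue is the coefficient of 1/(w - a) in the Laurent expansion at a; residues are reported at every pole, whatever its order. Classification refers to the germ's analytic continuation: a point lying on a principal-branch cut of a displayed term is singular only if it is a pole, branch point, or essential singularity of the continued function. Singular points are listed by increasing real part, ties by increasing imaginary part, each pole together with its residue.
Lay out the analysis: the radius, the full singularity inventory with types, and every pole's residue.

Radius of convergence at 0: -3/5 + (1/10)*sqrt(111).
At -3/5 - (1/10)*sqrt(111): a pole of order 1; residue 69/95 + (6499/168720)*sqrt(111).
At -3/5 + (1/10)*sqrt(111): a pole of order 1; residue 69/95 - (6499/168720)*sqrt(111).

Denominator factor (w**2 + 6*w/5 - 3/4): discriminant 111/25, real irrational roots -3/5 + (1/10)*sqrt(111) and -3/5 - (1/10)*sqrt(111); poles of order 1, moduli -3/5 + (1/10)*sqrt(111) and 3/5 + (1/10)*sqrt(111).
The radius of convergence is the smallest modulus among the singular points: -3/5 + (1/10)*sqrt(111).
The factor w**2 + 6*w/5 - 3/4 splits as (w - a)(w - a') with a = -3/5 - (1/10)*sqrt(111), a' = -3/5 + (1/10)*sqrt(111). At the order-1 pole a set g(w) = (w - a)*f(w) = [-3*w**2/4 + 21*w/38 + 11/19] / (w - a').
Simple pole: residue = g(a) at a = -3/5 - (1/10)*sqrt(111), which is 69/95 + (6499/168720)*sqrt(111).
The factor w**2 + 6*w/5 - 3/4 splits as (w - a)(w - a') with a = -3/5 + (1/10)*sqrt(111), a' = -3/5 - (1/10)*sqrt(111). At the order-1 pole a set g(w) = (w - a)*f(w) = [-3*w**2/4 + 21*w/38 + 11/19] / (w - a').
Simple pole: residue = g(a) at a = -3/5 + (1/10)*sqrt(111), which is 69/95 - (6499/168720)*sqrt(111).
List the singular points by increasing real part (a conjugate pair: the negative imaginary part first).


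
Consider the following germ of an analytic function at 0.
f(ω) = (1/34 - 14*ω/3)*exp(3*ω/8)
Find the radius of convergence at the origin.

The radius of convergence is infinite.

The factor exp(3*ω/8) is entire and contributes no finite singular point.
The polynomial part has no poles.
No finite singular points: the Taylor series at 0 converges everywhere.


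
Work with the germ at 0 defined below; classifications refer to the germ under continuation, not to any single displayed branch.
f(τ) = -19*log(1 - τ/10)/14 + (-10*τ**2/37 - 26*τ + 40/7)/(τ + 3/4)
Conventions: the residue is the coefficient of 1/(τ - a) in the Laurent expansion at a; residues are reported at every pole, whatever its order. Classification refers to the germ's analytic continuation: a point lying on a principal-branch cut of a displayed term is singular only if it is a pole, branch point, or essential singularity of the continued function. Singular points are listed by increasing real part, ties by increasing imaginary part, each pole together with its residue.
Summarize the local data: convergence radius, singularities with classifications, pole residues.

Radius of convergence at 0: 3/4.
At -3/4: a pole of order 1; residue 51929/2072.
At 10: a logarithmic branch point.

Denominator factor (τ + 3/4): pole of order 1 at -3/4, modulus 3/4.
Branch term (-19/14)*log(1 - τ/(10)): its argument vanishes at τ = 10, a logarithmic branch point, modulus 10.
The radius of convergence is the smallest modulus among the singular points: 3/4.
The branch term is analytic at -3/4 and contributes nothing to the residue; only the rational part matters.
At the order-1 pole -3/4 set g(τ) = (τ - (-3/4))*(rational part) = -10*τ**2/37 - 26*τ + 40/7.
Simple pole: residue = g(a) at a = -3/4, which is 51929/2072.
List the singular points by increasing real part (a conjugate pair: the negative imaginary part first).


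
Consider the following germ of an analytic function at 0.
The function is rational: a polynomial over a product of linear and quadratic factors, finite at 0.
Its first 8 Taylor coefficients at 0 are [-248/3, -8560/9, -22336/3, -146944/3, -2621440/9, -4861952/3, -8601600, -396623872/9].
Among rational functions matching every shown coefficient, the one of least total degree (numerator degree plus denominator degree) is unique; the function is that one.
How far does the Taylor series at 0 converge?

The radius of convergence is 1/4.

No rational of total degree below 4 reproduces all 8 coefficients; solving the [1/3] Pade equations on them gives f(μ) = (31/24 - 23*μ/36)/(μ - 1/4)**3, whose expansion matches every shown term.
Denominator factor (μ - 1/4)^3: pole of order 3 at 1/4, modulus 1/4.
The radius of convergence is the smallest modulus among the singular points: 1/4.


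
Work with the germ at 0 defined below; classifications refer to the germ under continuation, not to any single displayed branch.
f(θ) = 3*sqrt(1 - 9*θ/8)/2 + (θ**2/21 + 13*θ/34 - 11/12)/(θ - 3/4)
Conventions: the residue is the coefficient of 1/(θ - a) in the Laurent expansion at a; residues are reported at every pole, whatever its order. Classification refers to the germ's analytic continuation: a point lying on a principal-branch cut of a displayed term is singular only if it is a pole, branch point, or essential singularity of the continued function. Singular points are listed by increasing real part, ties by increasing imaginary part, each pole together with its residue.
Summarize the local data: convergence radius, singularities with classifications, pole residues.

Radius of convergence at 0: 3/4.
At 3/4: a pole of order 1; residue -3445/5712.
At 8/9: an algebraic (square-root) branch point.

Denominator factor (θ - 3/4): pole of order 1 at 3/4, modulus 3/4.
Branch term (3/2)*sqrt(1 - θ/(8/9)): its argument vanishes at θ = 8/9, a square-root branch point, modulus 8/9.
The radius of convergence is the smallest modulus among the singular points: 3/4.
The branch term is analytic at 3/4 and contributes nothing to the residue; only the rational part matters.
At the order-1 pole 3/4 set g(θ) = (θ - (3/4))*(rational part) = θ**2/21 + 13*θ/34 - 11/12.
Simple pole: residue = g(a) at a = 3/4, which is -3445/5712.
List the singular points by increasing real part (a conjugate pair: the negative imaginary part first).


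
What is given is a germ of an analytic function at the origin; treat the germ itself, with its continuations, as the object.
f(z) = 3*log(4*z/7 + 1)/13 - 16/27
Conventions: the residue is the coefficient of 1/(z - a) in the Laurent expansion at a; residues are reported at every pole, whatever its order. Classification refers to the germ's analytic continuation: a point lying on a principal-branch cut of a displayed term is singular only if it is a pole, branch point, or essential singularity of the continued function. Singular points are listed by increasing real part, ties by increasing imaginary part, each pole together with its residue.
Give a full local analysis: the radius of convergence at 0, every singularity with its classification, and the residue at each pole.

Branch term (3/13)*log(1 - z/(-7/4)): its argument vanishes at z = -7/4, a logarithmic branch point, modulus 7/4.
The radius of convergence is the smallest modulus among the singular points: 7/4.

Radius of convergence at 0: 7/4.
At -7/4: a logarithmic branch point.


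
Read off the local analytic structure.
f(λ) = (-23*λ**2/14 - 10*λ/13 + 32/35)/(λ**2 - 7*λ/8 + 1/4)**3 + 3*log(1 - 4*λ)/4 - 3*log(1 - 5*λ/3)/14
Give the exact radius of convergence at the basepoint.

Denominator factor (λ**2 - 7*λ/8 + 1/4)^3: discriminant -15/64, complex-conjugate roots (7/16) + ((1/16)*sqrt(15))*i and (7/16) - ((1/16)*sqrt(15))*i; poles of order 3, moduli 1/2 and 1/2.
Branch term (-3/14)*log(1 - λ/(3/5)): its argument vanishes at λ = 3/5, a logarithmic branch point, modulus 3/5.
Branch term (3/4)*log(1 - λ/(1/4)): its argument vanishes at λ = 1/4, a logarithmic branch point, modulus 1/4.
The radius of convergence is the smallest modulus among the singular points: 1/4.

The radius of convergence is 1/4.


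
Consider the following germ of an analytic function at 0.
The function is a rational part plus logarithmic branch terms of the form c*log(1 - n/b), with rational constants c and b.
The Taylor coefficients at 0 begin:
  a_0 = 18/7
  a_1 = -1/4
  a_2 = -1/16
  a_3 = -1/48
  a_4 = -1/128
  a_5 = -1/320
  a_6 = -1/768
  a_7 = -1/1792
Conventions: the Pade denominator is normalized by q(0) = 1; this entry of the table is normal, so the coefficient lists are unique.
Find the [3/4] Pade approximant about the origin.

Taylor coefficients needed (read off): a_0 = 18/7, a_1 = -1/4, a_2 = -1/16, a_3 = -1/48, a_4 = -1/128, a_5 = -1/320, a_6 = -1/768, a_7 = -1/1792.
Write the denominator as Q(n) = 1 + q1*n + q2*n^2 + q3*n^3 + q4*n^4. Requiring Q*f - P = O(n^8) with deg P <= 3 kills the coefficients of n^4..n^7 in Q*f:
  n^4: a_4 + q1*a_3 + q2*a_2 + q3*a_1 + q4*a_0 = 0, i.e. -1/128 + (-1/48)*q1 + (-1/16)*q2 + (-1/4)*q3 + (18/7)*q4 = 0.
  n^5: a_5 + q1*a_4 + q2*a_3 + q3*a_2 + q4*a_1 = 0, i.e. -1/320 + (-1/128)*q1 + (-1/48)*q2 + (-1/16)*q3 + (-1/4)*q4 = 0.
  n^6: a_6 + q1*a_5 + q2*a_4 + q3*a_3 + q4*a_2 = 0, i.e. -1/768 + (-1/320)*q1 + (-1/128)*q2 + (-1/48)*q3 + (-1/16)*q4 = 0.
  n^7: a_7 + q1*a_6 + q2*a_5 + q3*a_4 + q4*a_3 = 0, i.e. -1/1792 + (-1/768)*q1 + (-1/320)*q2 + (-1/128)*q3 + (-1/48)*q4 = 0.
Solving this linear system: q1 = -2199/2590, q2 = 2157/10360, q3 = -677/51800, q4 = -3/59200.
The numerator is Q*f truncated at degree 3: P0 = a_0 = 18/7; P1 = a_1 + q1*a_0 = -88229/36260; P2 = a_2 + q1*a_1 + q2*a_0 = 99373/145040; P3 = a_3 + q1*a_2 + q2*a_1 + q3*a_0 = -29059/543900.

The Pade approximant has numerator coefficients [18/7, -88229/36260, 99373/145040, -29059/543900]; denominator coefficients [1, -2199/2590, 2157/10360, -677/51800, -3/59200].


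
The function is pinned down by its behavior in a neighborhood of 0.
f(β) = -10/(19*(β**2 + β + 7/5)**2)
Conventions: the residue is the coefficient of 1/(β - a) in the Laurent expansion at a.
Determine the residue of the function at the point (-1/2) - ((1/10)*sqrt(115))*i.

The residue is -((100/10051)*sqrt(115))*i.

The factor β**2 + β + 7/5 splits as (β - a)(β - a') with a = (-1/2) - ((1/10)*sqrt(115))*i, a' = (-1/2) + ((1/10)*sqrt(115))*i. At the order-2 pole a set g(β) = (β - a)^2*f(β) = [-10/19] / (β - a')^2.
Order-2 pole: residue = g'(a); g'((-1/2) - ((1/10)*sqrt(115))*i) = -((100/10051)*sqrt(115))*i, so the residue is -((100/10051)*sqrt(115))*i.


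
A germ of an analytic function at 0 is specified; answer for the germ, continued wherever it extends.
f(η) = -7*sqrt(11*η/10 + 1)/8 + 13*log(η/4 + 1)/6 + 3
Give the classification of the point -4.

The term (13/6)*log(1 - η/(-4)) has argument 1 - -4/(-4) = 0 at -4: a logarithmic (infinitely-sheeted) branch point; the remaining terms are analytic or single-valued there.

The point is a logarithmic branch point.


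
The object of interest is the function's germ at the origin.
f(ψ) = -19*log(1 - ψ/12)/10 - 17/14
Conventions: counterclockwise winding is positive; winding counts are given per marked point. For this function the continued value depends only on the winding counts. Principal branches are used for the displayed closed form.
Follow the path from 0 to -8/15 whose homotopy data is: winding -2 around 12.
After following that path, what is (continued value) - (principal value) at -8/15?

Continued minus principal equals (38/5)*pi*i.

The rational part is single-valued and drops out of the difference; each branch term changes only by its own monodromy.
(-19/10)*log(1 - ψ/(12)): each positive loop around 12 adds 2*pi*i to the log, so winding -2 contributes (-19/10)*(-2)*2*pi*i = (38/5)*pi*i.
Summing the contributions at ψ = -8/15 gives (38/5)*pi*i.


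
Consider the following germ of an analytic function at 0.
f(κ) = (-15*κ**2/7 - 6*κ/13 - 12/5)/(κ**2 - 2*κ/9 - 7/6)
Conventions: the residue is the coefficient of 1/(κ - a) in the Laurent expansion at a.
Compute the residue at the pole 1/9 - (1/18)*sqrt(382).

The factor κ**2 - 2*κ/9 - 7/6 splits as (κ - a)(κ - a') with a = 1/9 - (1/18)*sqrt(382), a' = 1/9 + (1/18)*sqrt(382). At the order-1 pole a set g(κ) = (κ - a)*f(κ) = [-15*κ**2/7 - 6*κ/13 - 12/5] / (κ - a').
Simple pole: residue = g(a) at a = 1/9 - (1/18)*sqrt(382), which is -128/273 + (122953/1042860)*sqrt(382).

The residue is -128/273 + (122953/1042860)*sqrt(382).


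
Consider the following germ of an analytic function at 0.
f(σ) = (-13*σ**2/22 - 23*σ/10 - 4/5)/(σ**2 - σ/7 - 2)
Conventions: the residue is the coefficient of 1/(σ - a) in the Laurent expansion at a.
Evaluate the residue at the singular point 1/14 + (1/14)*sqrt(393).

The residue is -459/385 - (1160/30261)*sqrt(393).

The factor σ**2 - σ/7 - 2 splits as (σ - a)(σ - a') with a = 1/14 + (1/14)*sqrt(393), a' = 1/14 - (1/14)*sqrt(393). At the order-1 pole a set g(σ) = (σ - a)*f(σ) = [-13*σ**2/22 - 23*σ/10 - 4/5] / (σ - a').
Simple pole: residue = g(a) at a = 1/14 + (1/14)*sqrt(393), which is -459/385 - (1160/30261)*sqrt(393).


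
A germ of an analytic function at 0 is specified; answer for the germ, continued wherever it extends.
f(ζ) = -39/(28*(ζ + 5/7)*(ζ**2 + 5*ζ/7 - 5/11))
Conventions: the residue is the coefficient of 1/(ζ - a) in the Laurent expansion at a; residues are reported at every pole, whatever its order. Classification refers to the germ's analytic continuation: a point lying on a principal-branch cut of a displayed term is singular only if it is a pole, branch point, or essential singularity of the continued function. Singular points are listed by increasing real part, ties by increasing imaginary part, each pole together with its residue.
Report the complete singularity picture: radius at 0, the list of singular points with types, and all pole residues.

Radius of convergence at 0: -5/14 + (1/154)*sqrt(13805).
At -5/14 - (1/154)*sqrt(13805): a pole of order 1; residue -429/280 - (429/70280)*sqrt(13805).
At -5/7: a pole of order 1; residue 429/140.
At -5/14 + (1/154)*sqrt(13805): a pole of order 1; residue -429/280 + (429/70280)*sqrt(13805).

Denominator factor (ζ + 5/7): pole of order 1 at -5/7, modulus 5/7.
Denominator factor (ζ**2 + 5*ζ/7 - 5/11): discriminant 1255/539, real irrational roots -5/14 + (1/154)*sqrt(13805) and -5/14 - (1/154)*sqrt(13805); poles of order 1, moduli -5/14 + (1/154)*sqrt(13805) and 5/14 + (1/154)*sqrt(13805).
The radius of convergence is the smallest modulus among the singular points: -5/14 + (1/154)*sqrt(13805).
The factor ζ**2 + 5*ζ/7 - 5/11 splits as (ζ - a)(ζ - a') with a = -5/14 - (1/154)*sqrt(13805), a' = -5/14 + (1/154)*sqrt(13805). At the order-1 pole a set g(ζ) = (ζ - a)*f(ζ) = [-39/(28*(ζ + 5/7))] / (ζ - a').
Simple pole: residue = g(a) at a = -5/14 - (1/154)*sqrt(13805), which is -429/280 - (429/70280)*sqrt(13805).
At the order-1 pole -5/7 set g(ζ) = (ζ - (-5/7))*f(ζ) = -39/(28*(ζ**2 + 5*ζ/7 - 5/11)).
Simple pole: residue = g(a) at a = -5/7, which is 429/140.
The factor ζ**2 + 5*ζ/7 - 5/11 splits as (ζ - a)(ζ - a') with a = -5/14 + (1/154)*sqrt(13805), a' = -5/14 - (1/154)*sqrt(13805). At the order-1 pole a set g(ζ) = (ζ - a)*f(ζ) = [-39/(28*(ζ + 5/7))] / (ζ - a').
Simple pole: residue = g(a) at a = -5/14 + (1/154)*sqrt(13805), which is -429/280 + (429/70280)*sqrt(13805).
List the singular points by increasing real part (a conjugate pair: the negative imaginary part first).


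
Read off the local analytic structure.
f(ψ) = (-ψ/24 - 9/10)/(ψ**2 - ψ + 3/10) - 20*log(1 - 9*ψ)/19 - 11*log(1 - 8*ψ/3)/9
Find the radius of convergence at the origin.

The radius of convergence is 1/9.

Denominator factor (ψ**2 - ψ + 3/10): discriminant -1/5, complex-conjugate roots (1/2) + ((1/10)*sqrt(5))*i and (1/2) - ((1/10)*sqrt(5))*i; poles of order 1, moduli (1/10)*sqrt(30) and (1/10)*sqrt(30).
Branch term (-11/9)*log(1 - ψ/(3/8)): its argument vanishes at ψ = 3/8, a logarithmic branch point, modulus 3/8.
Branch term (-20/19)*log(1 - ψ/(1/9)): its argument vanishes at ψ = 1/9, a logarithmic branch point, modulus 1/9.
The radius of convergence is the smallest modulus among the singular points: 1/9.


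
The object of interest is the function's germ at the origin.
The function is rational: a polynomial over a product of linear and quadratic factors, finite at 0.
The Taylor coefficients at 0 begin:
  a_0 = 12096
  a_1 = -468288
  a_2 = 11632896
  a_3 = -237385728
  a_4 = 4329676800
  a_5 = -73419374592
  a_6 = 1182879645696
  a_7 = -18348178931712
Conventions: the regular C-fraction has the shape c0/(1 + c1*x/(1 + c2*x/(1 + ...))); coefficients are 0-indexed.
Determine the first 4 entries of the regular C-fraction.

Taylor coefficients (read off): a_0 = 12096, a_1 = -468288, a_2 = 11632896, a_3 = -237385728.
c0 = a_0 = 12096. Peel one level at a time: if S = 1 + c*x/S' with S'(0) = 1, then c is the x-coefficient of S and S' = c*x/(S - 1).
S_1 = c0/f = 1 + (271/7)*x + (26317/49)*x^2 + ...; c1 = 271/7.
S_2 = c1*x/(S_1 - 1) = 1 + (-26317/1897)*x + (8090928/73441)*x^2 + ...; c2 = -26317/1897.
S_3 = c2*x/(S_2 - 1) = 1 + (56636496/7131907)*x + ...; c3 = 56636496/7131907.

The regular C-fraction coefficients are [12096, 271/7, -26317/1897, 56636496/7131907].


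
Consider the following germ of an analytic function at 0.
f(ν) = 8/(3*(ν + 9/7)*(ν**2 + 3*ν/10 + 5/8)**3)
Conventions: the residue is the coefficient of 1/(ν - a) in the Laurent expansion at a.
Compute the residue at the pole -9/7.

At the order-1 pole -9/7 set g(ν) = (ν - (-9/7))*f(ν) = 8/(3*(ν**2 + 3*ν/10 + 5/8)**3).
Simple pole: residue = g(a) at a = -9/7, which is 60236288000/153070589487.

The residue is 60236288000/153070589487.


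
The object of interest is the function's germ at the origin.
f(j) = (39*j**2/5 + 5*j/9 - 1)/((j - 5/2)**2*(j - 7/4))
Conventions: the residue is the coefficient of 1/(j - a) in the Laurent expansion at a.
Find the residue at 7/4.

At the order-1 pole 7/4 set g(j) = (j - (7/4))*f(j) = (39*j**2/5 + 5*j/9 - 1)/(j - 5/2)**2.
Simple pole: residue = g(a) at a = 7/4, which is 17179/405.

The residue is 17179/405.


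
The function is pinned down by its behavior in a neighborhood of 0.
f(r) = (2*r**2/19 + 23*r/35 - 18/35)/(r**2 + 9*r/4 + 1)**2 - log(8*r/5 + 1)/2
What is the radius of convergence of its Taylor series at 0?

The radius of convergence is 9/8 - (1/8)*sqrt(17).

Denominator factor (r**2 + 9*r/4 + 1)^2: discriminant 17/16, real irrational roots -9/8 + (1/8)*sqrt(17) and -9/8 - (1/8)*sqrt(17); poles of order 2, moduli 9/8 - (1/8)*sqrt(17) and 9/8 + (1/8)*sqrt(17).
Branch term (-1/2)*log(1 - r/(-5/8)): its argument vanishes at r = -5/8, a logarithmic branch point, modulus 5/8.
The radius of convergence is the smallest modulus among the singular points: 9/8 - (1/8)*sqrt(17).


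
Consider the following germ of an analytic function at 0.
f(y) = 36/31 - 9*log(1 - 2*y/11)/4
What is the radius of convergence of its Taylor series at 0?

Branch term (-9/4)*log(1 - y/(11/2)): its argument vanishes at y = 11/2, a logarithmic branch point, modulus 11/2.
The radius of convergence is the smallest modulus among the singular points: 11/2.

The radius of convergence is 11/2.


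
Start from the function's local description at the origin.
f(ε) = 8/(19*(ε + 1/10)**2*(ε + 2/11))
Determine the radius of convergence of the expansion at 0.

Denominator factor (ε + 1/10)^2: pole of order 2 at -1/10, modulus 1/10.
Denominator factor (ε + 2/11): pole of order 1 at -2/11, modulus 2/11.
The radius of convergence is the smallest modulus among the singular points: 1/10.

The radius of convergence is 1/10.


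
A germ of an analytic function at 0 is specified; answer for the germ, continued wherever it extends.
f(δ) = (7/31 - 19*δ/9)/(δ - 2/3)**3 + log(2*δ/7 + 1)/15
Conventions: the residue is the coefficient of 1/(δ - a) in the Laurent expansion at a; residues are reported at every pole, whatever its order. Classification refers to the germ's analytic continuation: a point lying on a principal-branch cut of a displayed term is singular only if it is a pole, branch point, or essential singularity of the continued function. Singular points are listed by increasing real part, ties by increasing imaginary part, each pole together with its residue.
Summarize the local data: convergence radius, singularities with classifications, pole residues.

Denominator factor (δ - 2/3)^3: pole of order 3 at 2/3, modulus 2/3.
Branch term (1/15)*log(1 - δ/(-7/2)): its argument vanishes at δ = -7/2, a logarithmic branch point, modulus 7/2.
The radius of convergence is the smallest modulus among the singular points: 2/3.
The branch term is analytic at 2/3 and contributes nothing to the residue; only the rational part matters.
At the order-3 pole 2/3 set g(δ) = (δ - (2/3))^3*(rational part) = 7/31 - 19*δ/9.
Order-3 pole: residue = g''(a)/2; g''(2/3) = 0, so the residue is 0.
List the singular points by increasing real part (a conjugate pair: the negative imaginary part first).

Radius of convergence at 0: 2/3.
At -7/2: a logarithmic branch point.
At 2/3: a pole of order 3; residue 0.


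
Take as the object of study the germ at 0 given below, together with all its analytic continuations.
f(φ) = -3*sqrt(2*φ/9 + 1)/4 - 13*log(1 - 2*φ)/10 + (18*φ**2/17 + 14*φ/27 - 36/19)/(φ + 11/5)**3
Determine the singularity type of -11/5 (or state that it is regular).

The point is a pole of order 3.

The denominator factor φ + 11/5 vanishes at -11/5 and appears to the power 3; the numerator there equals 455504/218025, nonzero, and no other factor vanishes.
The branch terms are analytic at this point.
Hence a pole whose order is the multiplicity, 3.


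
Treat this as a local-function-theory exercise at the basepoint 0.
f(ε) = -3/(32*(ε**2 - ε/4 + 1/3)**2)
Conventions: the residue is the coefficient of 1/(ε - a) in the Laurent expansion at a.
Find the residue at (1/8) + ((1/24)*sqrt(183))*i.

The factor ε**2 - ε/4 + 1/3 splits as (ε - a)(ε - a') with a = (1/8) + ((1/24)*sqrt(183))*i, a' = (1/8) - ((1/24)*sqrt(183))*i. At the order-2 pole a set g(ε) = (ε - a)^2*f(ε) = [-3/32] / (ε - a')^2.
Order-2 pole: residue = g'(a); g'((1/8) + ((1/24)*sqrt(183))*i) = ((36/3721)*sqrt(183))*i, so the residue is ((36/3721)*sqrt(183))*i.

The residue is ((36/3721)*sqrt(183))*i.


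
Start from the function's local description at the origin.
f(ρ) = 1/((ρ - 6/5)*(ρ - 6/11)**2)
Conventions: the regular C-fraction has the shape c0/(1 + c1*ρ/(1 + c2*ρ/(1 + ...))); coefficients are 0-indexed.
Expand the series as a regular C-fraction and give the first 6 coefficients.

The regular C-fraction coefficients are [-605/216, -9/2, 77/54, -187/189, 275/1428, -385/612].

Taylor coefficients (expand at 0): a_0 = -605/216, a_1 = -605/48, a_2 = -50215/1296, a_3 = -2363735/23328, a_4 = -7547375/31104, a_5 = -308082335/559872.
c0 = a_0 = -605/216. Peel one level at a time: if S = 1 + c*ρ/S' with S'(0) = 1, then c is the ρ-coefficient of S and S' = c*ρ/(S - 1).
S_1 = c0/f = 1 + (-9/2)*ρ + (77/12)*ρ^2 + ...; c1 = -9/2.
S_2 = c1*ρ/(S_1 - 1) = 1 + (77/54)*ρ + (2057/1458)*ρ^2 + ...; c2 = 77/54.
S_3 = c2*ρ/(S_2 - 1) = 1 + (-187/189)*ρ + (3025/15876)*ρ^2 + ...; c3 = -187/189.
S_4 = c3*ρ/(S_3 - 1) = 1 + (275/1428)*ρ + (15125/124848)*ρ^2 + ...; c4 = 275/1428.
S_5 = c4*ρ/(S_4 - 1) = 1 + (-385/612)*ρ + ...; c5 = -385/612.


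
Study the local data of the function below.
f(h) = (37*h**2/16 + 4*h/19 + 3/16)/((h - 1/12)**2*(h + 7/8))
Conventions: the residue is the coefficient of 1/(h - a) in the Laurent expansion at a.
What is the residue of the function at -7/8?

The residue is 310599/160816.

At the order-1 pole -7/8 set g(h) = (h - (-7/8))*f(h) = (37*h**2/16 + 4*h/19 + 3/16)/(h - 1/12)**2.
Simple pole: residue = g(a) at a = -7/8, which is 310599/160816.


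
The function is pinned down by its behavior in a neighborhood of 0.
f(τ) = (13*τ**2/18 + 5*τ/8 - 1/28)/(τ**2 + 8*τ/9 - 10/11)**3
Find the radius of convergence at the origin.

The radius of convergence is -4/9 + (1/99)*sqrt(10846).

Denominator factor (τ**2 + 8*τ/9 - 10/11)^3: discriminant 3944/891, real irrational roots -4/9 + (1/99)*sqrt(10846) and -4/9 - (1/99)*sqrt(10846); poles of order 3, moduli -4/9 + (1/99)*sqrt(10846) and 4/9 + (1/99)*sqrt(10846).
The radius of convergence is the smallest modulus among the singular points: -4/9 + (1/99)*sqrt(10846).


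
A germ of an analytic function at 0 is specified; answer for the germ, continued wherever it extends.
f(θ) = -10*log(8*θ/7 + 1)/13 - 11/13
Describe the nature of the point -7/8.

The point is a logarithmic branch point.

The term (-10/13)*log(1 - θ/(-7/8)) has argument 1 - -7/8/(-7/8) = 0 at -7/8: a logarithmic (infinitely-sheeted) branch point; the remaining terms are analytic or single-valued there.


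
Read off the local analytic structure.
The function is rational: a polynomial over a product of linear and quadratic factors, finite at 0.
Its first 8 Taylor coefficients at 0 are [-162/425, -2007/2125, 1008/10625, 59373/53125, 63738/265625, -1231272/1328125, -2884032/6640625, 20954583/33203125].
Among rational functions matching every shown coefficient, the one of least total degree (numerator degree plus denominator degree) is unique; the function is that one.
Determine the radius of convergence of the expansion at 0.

No rational of total degree below 5 reproduces all 8 coefficients; solving the [1/4] Pade equations on them gives f(η) = (-11*η/5 - 18/17)/(η**2 - η/3 + 5/3)**2, whose expansion matches every shown term.
Denominator factor (η**2 - η/3 + 5/3)^2: discriminant -59/9, complex-conjugate roots (1/6) + ((1/6)*sqrt(59))*i and (1/6) - ((1/6)*sqrt(59))*i; poles of order 2, moduli (1/3)*sqrt(15) and (1/3)*sqrt(15).
The radius of convergence is the smallest modulus among the singular points: (1/3)*sqrt(15).

The radius of convergence is (1/3)*sqrt(15).


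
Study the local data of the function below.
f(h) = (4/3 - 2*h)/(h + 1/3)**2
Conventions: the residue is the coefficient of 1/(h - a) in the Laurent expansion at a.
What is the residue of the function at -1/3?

At the order-2 pole -1/3 set g(h) = (h - (-1/3))^2*f(h) = 4/3 - 2*h.
Order-2 pole: residue = g'(a); g'(-1/3) = -2, so the residue is -2.

The residue is -2.


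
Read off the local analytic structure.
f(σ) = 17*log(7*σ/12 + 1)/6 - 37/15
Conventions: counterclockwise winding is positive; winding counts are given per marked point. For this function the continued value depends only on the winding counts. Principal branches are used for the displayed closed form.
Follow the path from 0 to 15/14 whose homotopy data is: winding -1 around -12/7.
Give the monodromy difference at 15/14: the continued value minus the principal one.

The rational part is single-valued and drops out of the difference; each branch term changes only by its own monodromy.
(17/6)*log(1 - σ/(-12/7)): each positive loop around -12/7 adds 2*pi*i to the log, so winding -1 contributes (17/6)*(-1)*2*pi*i = -(17/3)*pi*i.
Summing the contributions at σ = 15/14 gives -(17/3)*pi*i.

Continued minus principal equals -(17/3)*pi*i.


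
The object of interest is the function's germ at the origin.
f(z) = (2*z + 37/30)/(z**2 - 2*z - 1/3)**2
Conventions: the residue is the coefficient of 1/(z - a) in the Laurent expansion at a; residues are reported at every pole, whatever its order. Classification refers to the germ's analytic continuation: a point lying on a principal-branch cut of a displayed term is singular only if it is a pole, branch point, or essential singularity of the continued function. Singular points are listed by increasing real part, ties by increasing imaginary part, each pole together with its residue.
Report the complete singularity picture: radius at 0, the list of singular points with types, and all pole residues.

Denominator factor (z**2 - 2*z - 1/3)^2: discriminant 16/3, real irrational roots 1 + (2/3)*sqrt(3) and 1 - (2/3)*sqrt(3); poles of order 2, moduli 1 + (2/3)*sqrt(3) and -1 + (2/3)*sqrt(3).
The radius of convergence is the smallest modulus among the singular points: -1 + (2/3)*sqrt(3).
The factor z**2 - 2*z - 1/3 splits as (z - a)(z - a') with a = 1 - (2/3)*sqrt(3), a' = 1 + (2/3)*sqrt(3). At the order-2 pole a set g(z) = (z - a)^2*f(z) = [2*z + 37/30] / (z - a')^2.
Order-2 pole: residue = g'(a); g'(1 - (2/3)*sqrt(3)) = (97/320)*sqrt(3), so the residue is (97/320)*sqrt(3).
The factor z**2 - 2*z - 1/3 splits as (z - a)(z - a') with a = 1 + (2/3)*sqrt(3), a' = 1 - (2/3)*sqrt(3). At the order-2 pole a set g(z) = (z - a)^2*f(z) = [2*z + 37/30] / (z - a')^2.
Order-2 pole: residue = g'(a); g'(1 + (2/3)*sqrt(3)) = -(97/320)*sqrt(3), so the residue is -(97/320)*sqrt(3).
List the singular points by increasing real part (a conjugate pair: the negative imaginary part first).

Radius of convergence at 0: -1 + (2/3)*sqrt(3).
At 1 - (2/3)*sqrt(3): a pole of order 2; residue (97/320)*sqrt(3).
At 1 + (2/3)*sqrt(3): a pole of order 2; residue -(97/320)*sqrt(3).


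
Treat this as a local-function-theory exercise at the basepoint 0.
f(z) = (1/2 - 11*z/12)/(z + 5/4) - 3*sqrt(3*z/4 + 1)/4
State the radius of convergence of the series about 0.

The radius of convergence is 5/4.

Denominator factor (z + 5/4): pole of order 1 at -5/4, modulus 5/4.
Branch term (-3/4)*sqrt(1 - z/(-4/3)): its argument vanishes at z = -4/3, a square-root branch point, modulus 4/3.
The radius of convergence is the smallest modulus among the singular points: 5/4.


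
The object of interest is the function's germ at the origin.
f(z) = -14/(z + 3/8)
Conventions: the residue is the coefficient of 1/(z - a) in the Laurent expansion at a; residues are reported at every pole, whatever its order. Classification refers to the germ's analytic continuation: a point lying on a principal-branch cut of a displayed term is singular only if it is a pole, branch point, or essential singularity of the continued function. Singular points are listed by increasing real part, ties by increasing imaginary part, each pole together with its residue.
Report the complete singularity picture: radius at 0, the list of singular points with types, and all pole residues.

Denominator factor (z + 3/8): pole of order 1 at -3/8, modulus 3/8.
The radius of convergence is the smallest modulus among the singular points: 3/8.
At the order-1 pole -3/8 set g(z) = (z - (-3/8))*f(z) = -14.
Simple pole: residue = g(a) at a = -3/8, which is -14.

Radius of convergence at 0: 3/8.
At -3/8: a pole of order 1; residue -14.


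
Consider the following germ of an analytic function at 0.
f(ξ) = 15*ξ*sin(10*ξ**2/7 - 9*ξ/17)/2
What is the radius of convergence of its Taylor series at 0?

The factor sin(10*ξ**2/7 - 9*ξ/17) is entire and contributes no finite singular point.
The polynomial part has no poles.
No finite singular points: the Taylor series at 0 converges everywhere.

The radius of convergence is infinite.


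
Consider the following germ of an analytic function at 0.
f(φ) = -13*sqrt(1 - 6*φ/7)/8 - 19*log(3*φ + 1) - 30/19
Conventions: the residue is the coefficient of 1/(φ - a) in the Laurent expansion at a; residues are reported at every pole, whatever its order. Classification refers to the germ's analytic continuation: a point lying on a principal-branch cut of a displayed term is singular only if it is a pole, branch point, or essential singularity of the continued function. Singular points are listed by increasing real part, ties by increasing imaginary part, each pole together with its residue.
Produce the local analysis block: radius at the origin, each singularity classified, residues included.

Radius of convergence at 0: 1/3.
At -1/3: a logarithmic branch point.
At 7/6: an algebraic (square-root) branch point.

Branch term (-19)*log(1 - φ/(-1/3)): its argument vanishes at φ = -1/3, a logarithmic branch point, modulus 1/3.
Branch term (-13/8)*sqrt(1 - φ/(7/6)): its argument vanishes at φ = 7/6, a square-root branch point, modulus 7/6.
The radius of convergence is the smallest modulus among the singular points: 1/3.
List the singular points by increasing real part (a conjugate pair: the negative imaginary part first).


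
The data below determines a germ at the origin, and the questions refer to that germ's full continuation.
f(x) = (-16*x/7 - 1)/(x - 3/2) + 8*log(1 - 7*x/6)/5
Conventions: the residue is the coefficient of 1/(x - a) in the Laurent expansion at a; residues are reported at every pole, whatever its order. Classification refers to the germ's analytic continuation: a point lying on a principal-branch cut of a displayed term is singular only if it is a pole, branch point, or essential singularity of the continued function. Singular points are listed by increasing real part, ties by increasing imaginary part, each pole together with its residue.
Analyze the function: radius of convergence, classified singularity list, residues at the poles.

Denominator factor (x - 3/2): pole of order 1 at 3/2, modulus 3/2.
Branch term (8/5)*log(1 - x/(6/7)): its argument vanishes at x = 6/7, a logarithmic branch point, modulus 6/7.
The radius of convergence is the smallest modulus among the singular points: 6/7.
The branch term is analytic at 3/2 and contributes nothing to the residue; only the rational part matters.
At the order-1 pole 3/2 set g(x) = (x - (3/2))*(rational part) = -16*x/7 - 1.
Simple pole: residue = g(a) at a = 3/2, which is -31/7.
List the singular points by increasing real part (a conjugate pair: the negative imaginary part first).

Radius of convergence at 0: 6/7.
At 6/7: a logarithmic branch point.
At 3/2: a pole of order 1; residue -31/7.
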